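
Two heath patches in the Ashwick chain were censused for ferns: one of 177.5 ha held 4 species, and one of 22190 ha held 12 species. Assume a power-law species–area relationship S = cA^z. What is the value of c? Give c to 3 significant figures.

1.23

z = ln(S₂/S₁) / ln(A₂/A₁) = ln(12/4) / ln(22190/177.5) = 1.0986 / 4.8284 = 0.2275
c = S₁ / A₁^z = 4 / 177.5^0.2275 = 4 / 3.249 = 1.231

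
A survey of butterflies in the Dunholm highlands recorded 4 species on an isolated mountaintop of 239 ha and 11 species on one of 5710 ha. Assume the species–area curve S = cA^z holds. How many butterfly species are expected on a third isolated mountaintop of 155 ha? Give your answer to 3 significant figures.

3.48

z = ln(11/4) / ln(5710/239) = 1.0116 / 3.1735 = 0.3188
c = 4 / 239^0.3188 = 4 / 5.73 = 0.6981
S₃ = 0.6981 × 155^0.3188 = 0.6981 × 4.991 ≈ 3.484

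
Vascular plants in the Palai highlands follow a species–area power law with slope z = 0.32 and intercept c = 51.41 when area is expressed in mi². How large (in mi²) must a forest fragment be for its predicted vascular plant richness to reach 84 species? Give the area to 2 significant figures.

4.6 mi²

84 = 51.41 × A^0.32  ⇒  A^0.32 = 84/51.41 = 1.634
ln A = ln(1.634) / 0.32 = 0.4910 / 0.32 = 1.5343
A = e^1.5343 ≈ 4.638 mi²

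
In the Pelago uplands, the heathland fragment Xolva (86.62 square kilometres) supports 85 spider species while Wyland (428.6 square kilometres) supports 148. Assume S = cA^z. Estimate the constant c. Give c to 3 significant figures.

18.1

z = ln(S₂/S₁) / ln(A₂/A₁) = ln(148/85) / ln(428.6/86.62) = 0.5546 / 1.5990 = 0.3468
c = S₁ / A₁^z = 85 / 86.62^0.3468 = 85 / 4.699 = 18.09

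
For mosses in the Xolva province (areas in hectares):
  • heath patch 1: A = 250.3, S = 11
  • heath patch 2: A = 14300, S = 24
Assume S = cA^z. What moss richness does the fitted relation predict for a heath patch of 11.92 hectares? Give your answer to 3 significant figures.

z = ln(24/11) / ln(14300/250.3) = 0.7802 / 4.0454 = 0.1929
c = 11 / 250.3^0.1929 = 11 / 2.901 = 3.792
S₃ = 3.792 × 11.92^0.1929 = 3.792 × 1.613 ≈ 6.115

6.12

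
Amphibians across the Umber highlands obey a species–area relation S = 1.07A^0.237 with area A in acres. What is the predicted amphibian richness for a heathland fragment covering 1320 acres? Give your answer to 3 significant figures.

S = 1.07 × 1320^0.237
ln S = ln 1.07 + 0.237 × ln 1320 = 0.0677 + 0.237 × 7.1854 = 1.7706
S = e^1.7706 ≈ 5.874

5.87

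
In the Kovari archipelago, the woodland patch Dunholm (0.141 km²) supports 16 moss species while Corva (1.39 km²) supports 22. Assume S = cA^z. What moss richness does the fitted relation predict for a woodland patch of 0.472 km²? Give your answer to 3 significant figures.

18.9

z = ln(22/16) / ln(1.39/0.141) = 0.3185 / 2.2883 = 0.1392
c = 16 / 0.141^0.1392 = 16 / 0.7614 = 21.01
S₃ = 21.01 × 0.472^0.1392 = 21.01 × 0.9008 ≈ 18.93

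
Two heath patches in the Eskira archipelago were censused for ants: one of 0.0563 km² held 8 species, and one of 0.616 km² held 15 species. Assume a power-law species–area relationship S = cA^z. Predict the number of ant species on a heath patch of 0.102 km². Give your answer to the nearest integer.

z = ln(15/8) / ln(0.616/0.0563) = 0.6286 / 2.3926 = 0.2627
c = 8 / 0.0563^0.2627 = 8 / 0.4696 = 17.04
S₃ = 17.04 × 0.102^0.2627 = 17.04 × 0.5489 ≈ 9.352

9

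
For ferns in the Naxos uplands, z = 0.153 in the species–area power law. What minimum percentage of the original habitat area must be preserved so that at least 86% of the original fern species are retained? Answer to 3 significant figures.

37.3%

Need (A_new/A_old)^0.153 = 0.86, so A_new/A_old = 0.86^(1/0.153) = 0.86^6.536
ln(A_new/A_old) = ln 0.86 / 0.153 = -0.1508 / 0.153 = -0.9858
A_new/A_old = e^-0.9858 ≈ 0.3732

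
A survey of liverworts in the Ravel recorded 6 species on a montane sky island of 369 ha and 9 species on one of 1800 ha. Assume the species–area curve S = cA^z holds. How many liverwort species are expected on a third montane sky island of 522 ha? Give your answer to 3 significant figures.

z = ln(9/6) / ln(1800/369) = 0.4055 / 1.5847 = 0.2559
c = 6 / 369^0.2559 = 6 / 4.537 = 1.322
S₃ = 1.322 × 522^0.2559 = 1.322 × 4.958 ≈ 6.557

6.56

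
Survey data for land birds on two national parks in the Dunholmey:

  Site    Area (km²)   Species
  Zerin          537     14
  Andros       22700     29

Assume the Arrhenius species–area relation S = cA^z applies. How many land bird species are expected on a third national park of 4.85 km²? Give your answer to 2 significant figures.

z = ln(29/14) / ln(22700/537) = 0.7282 / 3.7441 = 0.1945
c = 14 / 537^0.1945 = 14 / 3.396 = 4.122
S₃ = 4.122 × 4.85^0.1945 = 4.122 × 1.359 ≈ 5.604

5.6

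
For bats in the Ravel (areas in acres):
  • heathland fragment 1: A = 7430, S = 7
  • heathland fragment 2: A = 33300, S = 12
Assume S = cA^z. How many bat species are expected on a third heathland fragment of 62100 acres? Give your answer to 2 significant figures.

15

z = ln(12/7) / ln(33300/7430) = 0.5390 / 1.5000 = 0.3593
c = 7 / 7430^0.3593 = 7 / 24.6 = 0.2846
S₃ = 0.2846 × 62100^0.3593 = 0.2846 × 52.76 ≈ 15.01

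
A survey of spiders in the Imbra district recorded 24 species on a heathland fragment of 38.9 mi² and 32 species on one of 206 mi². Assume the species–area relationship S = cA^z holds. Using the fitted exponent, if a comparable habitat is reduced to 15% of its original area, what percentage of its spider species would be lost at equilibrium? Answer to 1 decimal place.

27.9%

z = ln(32/24) / ln(206/38.9) = 0.2877 / 1.6669 = 0.1726
S_new/S_old = (A_new/A_old)^z = 0.15^0.1726 = exp(0.1726 × -1.8971) = 0.7208
Fraction lost = 1 − 0.7208 = 0.2792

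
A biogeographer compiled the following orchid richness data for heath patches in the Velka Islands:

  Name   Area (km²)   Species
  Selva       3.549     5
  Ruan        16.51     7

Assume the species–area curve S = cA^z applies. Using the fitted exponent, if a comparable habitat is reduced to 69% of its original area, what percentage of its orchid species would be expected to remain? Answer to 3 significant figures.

z = ln(7/5) / ln(16.51/3.549) = 0.3365 / 1.5373 = 0.2189
S_new/S_old = (A_new/A_old)^z = 0.69^0.2189 = exp(0.2189 × -0.3711) = 0.922

92.2%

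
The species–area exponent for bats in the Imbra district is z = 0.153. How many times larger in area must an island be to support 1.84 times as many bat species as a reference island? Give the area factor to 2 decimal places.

(A₂/A₁)^0.153 = 1.84, so A₂/A₁ = 1.84^(1/0.153) = 1.84^6.536
ln(A₂/A₁) = ln 1.84 / 0.153 = 0.6098 / 0.153 = 3.9854
A₂/A₁ = e^3.9854 ≈ 53.81

53.81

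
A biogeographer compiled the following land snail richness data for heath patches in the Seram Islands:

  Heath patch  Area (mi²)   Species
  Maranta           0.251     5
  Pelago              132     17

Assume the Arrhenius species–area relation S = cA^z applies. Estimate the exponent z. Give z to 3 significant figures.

0.195

Taking logs: ln S = ln c + z ln A, so z = (ln S₂ − ln S₁)/(ln A₂ − ln A₁).
z = ln(17/5) / ln(132/0.251) = ln(3.4) / ln(525.9) = 1.2238 / 6.2651 = 0.1953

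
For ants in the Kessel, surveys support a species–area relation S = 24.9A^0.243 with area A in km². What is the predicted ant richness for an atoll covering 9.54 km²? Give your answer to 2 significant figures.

43

S = 24.9 × 9.54^0.243
ln S = ln 24.9 + 0.243 × ln 9.54 = 3.2149 + 0.243 × 2.2555 = 3.7630
S = e^3.7630 ≈ 43.08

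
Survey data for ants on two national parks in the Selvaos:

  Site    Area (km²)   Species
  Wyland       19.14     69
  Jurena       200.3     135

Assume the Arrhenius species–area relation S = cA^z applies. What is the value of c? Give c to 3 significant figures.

29.7

z = ln(S₂/S₁) / ln(A₂/A₁) = ln(135/69) / ln(200.3/19.14) = 0.6712 / 2.3480 = 0.2858
c = S₁ / A₁^z = 69 / 19.14^0.2858 = 69 / 2.325 = 29.68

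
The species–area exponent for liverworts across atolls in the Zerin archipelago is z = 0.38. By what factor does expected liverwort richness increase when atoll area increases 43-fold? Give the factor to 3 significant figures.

4.18

S₂/S₁ = (A₂/A₁)^z = 43^0.38
ln(S₂/S₁) = 0.38 × ln 43 = 0.38 × 3.7612 = 1.4293
S₂/S₁ = e^1.4293 ≈ 4.176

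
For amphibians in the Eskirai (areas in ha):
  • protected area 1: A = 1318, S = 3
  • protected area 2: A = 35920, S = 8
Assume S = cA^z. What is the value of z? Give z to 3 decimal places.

0.297

Taking logs: ln S = ln c + z ln A, so z = (ln S₂ − ln S₁)/(ln A₂ − ln A₁).
z = ln(8/3) / ln(35920/1318) = ln(2.667) / ln(27.25) = 0.9808 / 3.3052 = 0.2968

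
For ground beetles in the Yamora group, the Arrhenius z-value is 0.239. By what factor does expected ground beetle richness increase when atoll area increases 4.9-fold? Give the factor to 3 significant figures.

S₂/S₁ = (A₂/A₁)^z = 4.9^0.239
ln(S₂/S₁) = 0.239 × ln 4.9 = 0.239 × 1.5892 = 0.3798
S₂/S₁ = e^0.3798 ≈ 1.462

1.46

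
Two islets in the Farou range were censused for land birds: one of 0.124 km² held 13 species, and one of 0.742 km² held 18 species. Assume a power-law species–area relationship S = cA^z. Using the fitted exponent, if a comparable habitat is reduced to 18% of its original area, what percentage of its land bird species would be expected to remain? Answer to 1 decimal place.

z = ln(18/13) / ln(0.742/0.124) = 0.3254 / 1.7891 = 0.1819
S_new/S_old = (A_new/A_old)^z = 0.18^0.1819 = exp(0.1819 × -1.7148) = 0.732

73.2%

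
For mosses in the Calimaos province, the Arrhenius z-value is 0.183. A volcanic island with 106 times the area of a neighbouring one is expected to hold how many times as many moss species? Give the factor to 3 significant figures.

S₂/S₁ = (A₂/A₁)^z = 106^0.183
ln(S₂/S₁) = 0.183 × ln 106 = 0.183 × 4.6634 = 0.8534
S₂/S₁ = e^0.8534 ≈ 2.348

2.35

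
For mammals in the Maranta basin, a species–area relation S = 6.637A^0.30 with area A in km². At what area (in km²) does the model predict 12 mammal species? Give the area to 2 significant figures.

12 = 6.637 × A^0.3  ⇒  A^0.3 = 12/6.637 = 1.808
ln A = ln(1.808) / 0.3 = 0.5922 / 0.3 = 1.9742
A = e^1.9742 ≈ 7.201 km²

7.2 km²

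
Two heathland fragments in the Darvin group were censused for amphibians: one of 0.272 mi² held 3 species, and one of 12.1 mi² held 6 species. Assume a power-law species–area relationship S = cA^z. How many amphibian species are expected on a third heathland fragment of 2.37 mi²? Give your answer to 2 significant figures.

z = ln(6/3) / ln(12.1/0.272) = 0.6931 / 3.7952 = 0.1826
c = 3 / 0.272^0.1826 = 3 / 0.7884 = 3.805
S₃ = 3.805 × 2.37^0.1826 = 3.805 × 1.171 ≈ 4.455

4.5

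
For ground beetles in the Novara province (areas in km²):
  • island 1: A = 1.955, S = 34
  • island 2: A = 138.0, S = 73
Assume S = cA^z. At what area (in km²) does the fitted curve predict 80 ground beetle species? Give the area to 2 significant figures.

230 km²

z = ln(73/34) / ln(138/1.955) = 0.7641 / 4.2569 = 0.1795
c = 34 / 1.955^0.1795 = 34 / 1.128 = 30.15
A = (80/30.15)^(1/0.1795) ⇒ ln A = ln(2.654)/0.1795 = 5.4374
A = e^5.4374 ≈ 229.8 km²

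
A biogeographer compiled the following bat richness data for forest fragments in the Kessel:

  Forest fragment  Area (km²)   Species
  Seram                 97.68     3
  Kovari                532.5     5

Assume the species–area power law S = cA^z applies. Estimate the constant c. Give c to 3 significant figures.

0.755

z = ln(S₂/S₁) / ln(A₂/A₁) = ln(5/3) / ln(532.5/97.68) = 0.5108 / 1.6959 = 0.3012
c = S₁ / A₁^z = 3 / 97.68^0.3012 = 3 / 3.975 = 0.7547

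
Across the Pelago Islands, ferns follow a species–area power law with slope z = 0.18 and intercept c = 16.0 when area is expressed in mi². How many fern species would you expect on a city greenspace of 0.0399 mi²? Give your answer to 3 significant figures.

8.96

S = 16 × 0.0399^0.18
ln S = ln 16 + 0.18 × ln 0.0399 = 2.7726 + 0.18 × -3.2214 = 2.1927
S = e^2.1927 ≈ 8.96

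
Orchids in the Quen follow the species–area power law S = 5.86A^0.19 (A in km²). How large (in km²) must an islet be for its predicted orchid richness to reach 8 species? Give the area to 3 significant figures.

8 = 5.86 × A^0.19  ⇒  A^0.19 = 8/5.86 = 1.365
ln A = ln(1.365) / 0.19 = 0.3113 / 0.19 = 1.6384
A = e^1.6384 ≈ 5.147 km²

5.15 km²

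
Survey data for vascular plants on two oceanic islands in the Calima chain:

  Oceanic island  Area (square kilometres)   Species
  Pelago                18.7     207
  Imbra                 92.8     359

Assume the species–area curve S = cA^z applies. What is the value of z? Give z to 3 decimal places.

Taking logs: ln S = ln c + z ln A, so z = (ln S₂ − ln S₁)/(ln A₂ − ln A₁).
z = ln(359/207) / ln(92.8/18.7) = ln(1.734) / ln(4.963) = 0.5506 / 1.6019 = 0.3437

0.344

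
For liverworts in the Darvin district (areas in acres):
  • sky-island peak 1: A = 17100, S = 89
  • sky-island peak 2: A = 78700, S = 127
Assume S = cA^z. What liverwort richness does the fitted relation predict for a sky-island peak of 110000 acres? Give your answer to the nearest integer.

137

z = ln(127/89) / ln(78700/17100) = 0.3556 / 1.5266 = 0.2329
c = 89 / 17100^0.2329 = 89 / 9.681 = 9.194
S₃ = 9.194 × 110000^0.2329 = 9.194 × 14.93 ≈ 137.3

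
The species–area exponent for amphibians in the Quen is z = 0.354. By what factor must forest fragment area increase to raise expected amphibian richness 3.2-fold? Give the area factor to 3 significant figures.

(A₂/A₁)^0.354 = 3.2, so A₂/A₁ = 3.2^(1/0.354) = 3.2^2.825
ln(A₂/A₁) = ln 3.2 / 0.354 = 1.1632 / 0.354 = 3.2857
A₂/A₁ = e^3.2857 ≈ 26.73

26.7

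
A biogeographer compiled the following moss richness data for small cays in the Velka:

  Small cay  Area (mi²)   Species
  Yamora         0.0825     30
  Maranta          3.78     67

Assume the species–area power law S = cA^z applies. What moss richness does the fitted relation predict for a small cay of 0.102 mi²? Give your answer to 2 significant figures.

31

z = ln(67/30) / ln(3.78/0.0825) = 0.8035 / 3.8247 = 0.2101
c = 30 / 0.0825^0.2101 = 30 / 0.5921 = 50.67
S₃ = 50.67 × 0.102^0.2101 = 50.67 × 0.619 ≈ 31.37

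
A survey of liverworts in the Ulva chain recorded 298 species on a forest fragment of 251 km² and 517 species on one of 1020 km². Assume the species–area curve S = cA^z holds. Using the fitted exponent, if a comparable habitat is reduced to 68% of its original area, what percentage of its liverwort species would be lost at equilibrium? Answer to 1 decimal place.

z = ln(517/298) / ln(1020/251) = 0.5509 / 1.4021 = 0.3929
S_new/S_old = (A_new/A_old)^z = 0.68^0.3929 = exp(0.3929 × -0.3857) = 0.8594
Fraction lost = 1 − 0.8594 = 0.1406

14.1%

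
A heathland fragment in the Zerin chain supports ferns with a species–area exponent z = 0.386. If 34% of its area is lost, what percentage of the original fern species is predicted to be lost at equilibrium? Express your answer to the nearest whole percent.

S_new/S_old = (A_new/A_old)^z = 0.66^0.386
= exp(0.386 × ln 0.66) = exp(0.386 × -0.4155) = exp(-0.1604) ≈ 0.8518
Fraction lost = 1 − 0.8518 = 0.1482

15%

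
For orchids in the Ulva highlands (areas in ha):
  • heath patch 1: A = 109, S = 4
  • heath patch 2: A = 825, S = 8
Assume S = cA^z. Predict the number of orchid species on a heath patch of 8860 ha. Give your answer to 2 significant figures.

18

z = ln(8/4) / ln(825/109) = 0.6931 / 2.0240 = 0.3425
c = 4 / 109^0.3425 = 4 / 4.986 = 0.8023
S₃ = 0.8023 × 8860^0.3425 = 0.8023 × 22.48 ≈ 18.04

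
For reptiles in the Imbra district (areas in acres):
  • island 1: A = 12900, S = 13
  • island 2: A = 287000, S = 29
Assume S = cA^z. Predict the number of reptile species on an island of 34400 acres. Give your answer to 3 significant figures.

z = ln(29/13) / ln(287000/12900) = 0.8023 / 3.1023 = 0.2586
c = 13 / 12900^0.2586 = 13 / 11.56 = 1.124
S₃ = 1.124 × 34400^0.2586 = 1.124 × 14.9 ≈ 16.75

16.8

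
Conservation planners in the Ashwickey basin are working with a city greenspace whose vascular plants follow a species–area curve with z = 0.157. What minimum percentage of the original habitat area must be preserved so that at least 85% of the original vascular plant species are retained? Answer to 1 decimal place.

Need (A_new/A_old)^0.157 = 0.85, so A_new/A_old = 0.85^(1/0.157) = 0.85^6.369
ln(A_new/A_old) = ln 0.85 / 0.157 = -0.1625 / 0.157 = -1.0352
A_new/A_old = e^-1.0352 ≈ 0.3552

35.5%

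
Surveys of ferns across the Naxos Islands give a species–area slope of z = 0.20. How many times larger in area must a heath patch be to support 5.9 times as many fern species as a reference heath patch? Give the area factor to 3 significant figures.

(A₂/A₁)^0.2 = 5.9, so A₂/A₁ = 5.9^(1/0.2) = 5.9^5
ln(A₂/A₁) = ln 5.9 / 0.2 = 1.7750 / 0.2 = 8.8748
A₂/A₁ = e^8.8748 ≈ 7149

7150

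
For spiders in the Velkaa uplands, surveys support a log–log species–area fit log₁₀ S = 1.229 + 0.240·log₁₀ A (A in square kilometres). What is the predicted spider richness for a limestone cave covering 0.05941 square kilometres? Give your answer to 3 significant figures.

8.60

S = 16.94 × 0.05941^0.24
ln S = ln 16.94 + 0.24 × ln 0.05941 = 2.8299 + 0.24 × -2.8233 = 2.1523
S = e^2.1523 ≈ 8.605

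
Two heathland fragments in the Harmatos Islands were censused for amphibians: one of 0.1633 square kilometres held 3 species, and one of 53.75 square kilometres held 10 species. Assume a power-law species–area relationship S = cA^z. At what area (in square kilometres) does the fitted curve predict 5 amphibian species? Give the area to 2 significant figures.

z = ln(10/3) / ln(53.75/0.1633) = 1.2040 / 5.7965 = 0.2077
c = 3 / 0.1633^0.2077 = 3 / 0.6863 = 4.371
A = (5/4.371)^(1/0.2077) ⇒ ln A = ln(1.144)/0.2077 = 0.6472
A = e^0.6472 ≈ 1.91 square kilometres

1.9 square kilometres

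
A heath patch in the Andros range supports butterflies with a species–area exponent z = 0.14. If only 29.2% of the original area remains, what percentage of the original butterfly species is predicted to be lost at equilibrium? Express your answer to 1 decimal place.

S_new/S_old = (A_new/A_old)^z = 0.292^0.14
= exp(0.14 × ln 0.292) = exp(0.14 × -1.2310) = exp(-0.1723) ≈ 0.8417
Fraction lost = 1 − 0.8417 = 0.1583

15.8%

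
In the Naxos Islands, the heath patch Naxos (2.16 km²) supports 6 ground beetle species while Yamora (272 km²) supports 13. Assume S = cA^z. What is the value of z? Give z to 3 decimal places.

0.160

Taking logs: ln S = ln c + z ln A, so z = (ln S₂ − ln S₁)/(ln A₂ − ln A₁).
z = ln(13/6) / ln(272/2.16) = ln(2.167) / ln(125.9) = 0.7732 / 4.8357 = 0.1599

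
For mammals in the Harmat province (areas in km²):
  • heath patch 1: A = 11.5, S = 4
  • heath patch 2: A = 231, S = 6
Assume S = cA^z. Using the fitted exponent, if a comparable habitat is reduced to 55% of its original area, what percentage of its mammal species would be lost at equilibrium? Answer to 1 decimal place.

7.8%

z = ln(6/4) / ln(231/11.5) = 0.4055 / 3.0001 = 0.1352
S_new/S_old = (A_new/A_old)^z = 0.55^0.1352 = exp(0.1352 × -0.5978) = 0.9224
Fraction lost = 1 − 0.9224 = 0.07762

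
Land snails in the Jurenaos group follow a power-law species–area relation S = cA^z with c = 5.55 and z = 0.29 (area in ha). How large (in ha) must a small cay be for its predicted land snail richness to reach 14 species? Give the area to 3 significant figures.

14 = 5.55 × A^0.29  ⇒  A^0.29 = 14/5.55 = 2.523
ln A = ln(2.523) / 0.29 = 0.9253 / 0.29 = 3.1905
A = e^3.1905 ≈ 24.3 ha

24.3 ha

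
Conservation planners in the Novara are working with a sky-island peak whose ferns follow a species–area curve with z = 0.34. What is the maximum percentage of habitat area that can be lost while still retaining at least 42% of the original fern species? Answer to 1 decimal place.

92.2%

Need (A_new/A_old)^0.34 = 0.42, so A_new/A_old = 0.42^(1/0.34) = 0.42^2.941
ln(A_new/A_old) = ln 0.42 / 0.34 = -0.8675 / 0.34 = -2.5515
A_new/A_old = e^-2.5515 ≈ 0.07797
Fraction that can be lost = 1 − 0.07797 = 0.922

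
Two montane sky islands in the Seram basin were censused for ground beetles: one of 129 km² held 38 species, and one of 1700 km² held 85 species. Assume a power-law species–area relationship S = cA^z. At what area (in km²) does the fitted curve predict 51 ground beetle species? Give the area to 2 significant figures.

330 km²

z = ln(85/38) / ln(1700/129) = 0.8051 / 2.5786 = 0.3122
c = 38 / 129^0.3122 = 38 / 4.56 = 8.334
A = (51/8.334)^(1/0.3122) ⇒ ln A = ln(6.12)/0.3122 = 5.8022
A = e^5.8022 ≈ 331 km²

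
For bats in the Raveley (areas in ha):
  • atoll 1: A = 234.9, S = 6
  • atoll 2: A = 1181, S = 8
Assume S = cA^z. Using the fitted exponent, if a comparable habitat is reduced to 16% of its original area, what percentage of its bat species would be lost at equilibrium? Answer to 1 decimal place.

27.9%

z = ln(8/6) / ln(1181/234.9) = 0.2877 / 1.6150 = 0.1781
S_new/S_old = (A_new/A_old)^z = 0.16^0.1781 = exp(0.1781 × -1.8326) = 0.7215
Fraction lost = 1 − 0.7215 = 0.2785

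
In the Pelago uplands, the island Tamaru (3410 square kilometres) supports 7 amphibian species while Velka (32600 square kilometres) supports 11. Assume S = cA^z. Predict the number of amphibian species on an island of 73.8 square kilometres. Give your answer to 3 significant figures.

3.25

z = ln(11/7) / ln(32600/3410) = 0.4520 / 2.2576 = 0.2002
c = 7 / 3410^0.2002 = 7 / 5.097 = 1.373
S₃ = 1.373 × 73.8^0.2002 = 1.373 × 2.366 ≈ 3.249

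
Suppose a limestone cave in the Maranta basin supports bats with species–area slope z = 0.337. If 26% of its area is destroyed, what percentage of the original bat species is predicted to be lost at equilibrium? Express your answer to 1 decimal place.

9.6%

S_new/S_old = (A_new/A_old)^z = 0.74^0.337
= exp(0.337 × ln 0.74) = exp(0.337 × -0.3011) = exp(-0.1015) ≈ 0.9035
Fraction lost = 1 − 0.9035 = 0.09649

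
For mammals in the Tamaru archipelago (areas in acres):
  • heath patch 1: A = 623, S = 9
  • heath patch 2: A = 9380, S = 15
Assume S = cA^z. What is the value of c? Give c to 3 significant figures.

2.68

z = ln(S₂/S₁) / ln(A₂/A₁) = ln(15/9) / ln(9380/623) = 0.5108 / 2.7118 = 0.1884
c = S₁ / A₁^z = 9 / 623^0.1884 = 9 / 3.361 = 2.678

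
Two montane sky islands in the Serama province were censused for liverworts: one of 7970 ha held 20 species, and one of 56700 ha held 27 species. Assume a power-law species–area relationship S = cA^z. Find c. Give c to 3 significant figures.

5.06

z = ln(S₂/S₁) / ln(A₂/A₁) = ln(27/20) / ln(56700/7970) = 0.3001 / 1.9621 = 0.1530
c = S₁ / A₁^z = 20 / 7970^0.1530 = 20 / 3.951 = 5.062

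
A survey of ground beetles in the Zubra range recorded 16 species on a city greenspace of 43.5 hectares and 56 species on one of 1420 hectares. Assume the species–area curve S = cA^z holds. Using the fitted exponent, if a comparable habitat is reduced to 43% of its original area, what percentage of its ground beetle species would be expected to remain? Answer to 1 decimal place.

z = ln(56/16) / ln(1420/43.5) = 1.2528 / 3.4857 = 0.3594
S_new/S_old = (A_new/A_old)^z = 0.43^0.3594 = exp(0.3594 × -0.8440) = 0.7384

73.8%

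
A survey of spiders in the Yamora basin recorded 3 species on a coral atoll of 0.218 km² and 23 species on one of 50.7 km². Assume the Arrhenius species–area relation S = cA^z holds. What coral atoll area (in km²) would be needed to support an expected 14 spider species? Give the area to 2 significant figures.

z = ln(23/3) / ln(50.7/0.218) = 2.0369 / 5.4492 = 0.3738
c = 3 / 0.218^0.3738 = 3 / 0.5659 = 5.302
A = (14/5.302)^(1/0.3738) ⇒ ln A = ln(2.641)/0.3738 = 2.5978
A = e^2.5978 ≈ 13.43 km²

13 km²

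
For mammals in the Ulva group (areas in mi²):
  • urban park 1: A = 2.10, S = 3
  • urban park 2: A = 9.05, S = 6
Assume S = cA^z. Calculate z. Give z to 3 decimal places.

0.474

Taking logs: ln S = ln c + z ln A, so z = (ln S₂ − ln S₁)/(ln A₂ − ln A₁).
z = ln(6/3) / ln(9.05/2.1) = ln(2) / ln(4.31) = 0.6931 / 1.4608 = 0.4745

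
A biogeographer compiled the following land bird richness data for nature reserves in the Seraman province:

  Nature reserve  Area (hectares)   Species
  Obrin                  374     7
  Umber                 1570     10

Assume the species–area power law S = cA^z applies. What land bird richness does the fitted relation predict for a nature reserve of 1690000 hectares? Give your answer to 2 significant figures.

z = ln(10/7) / ln(1570/374) = 0.3567 / 1.4346 = 0.2486
c = 7 / 374^0.2486 = 7 / 4.362 = 1.605
S₃ = 1.605 × 1690000^0.2486 = 1.605 × 35.35 ≈ 56.73

57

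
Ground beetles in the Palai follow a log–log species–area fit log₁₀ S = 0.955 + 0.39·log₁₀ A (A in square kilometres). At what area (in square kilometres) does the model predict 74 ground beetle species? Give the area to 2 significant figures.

220 square kilometres

74 = 9.016 × A^0.39  ⇒  A^0.39 = 74/9.016 = 8.208
ln A = ln(8.208) / 0.39 = 2.1051 / 0.39 = 5.3977
A = e^5.3977 ≈ 220.9 square kilometres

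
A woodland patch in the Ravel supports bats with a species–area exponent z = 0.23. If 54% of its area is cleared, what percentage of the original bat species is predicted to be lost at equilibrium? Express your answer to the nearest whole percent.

S_new/S_old = (A_new/A_old)^z = 0.46^0.23
= exp(0.23 × ln 0.46) = exp(0.23 × -0.7765) = exp(-0.1786) ≈ 0.8364
Fraction lost = 1 − 0.8364 = 0.1636

16%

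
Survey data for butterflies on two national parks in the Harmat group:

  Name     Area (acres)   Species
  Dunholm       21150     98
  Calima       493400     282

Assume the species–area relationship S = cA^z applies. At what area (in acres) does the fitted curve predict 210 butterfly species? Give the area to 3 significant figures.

205000 acres

z = ln(282/98) / ln(493400/21150) = 1.0569 / 3.1497 = 0.3356
c = 98 / 21150^0.3356 = 98 / 28.28 = 3.466
A = (210/3.466)^(1/0.3356) ⇒ ln A = ln(60.6)/0.3356 = 12.2306
A = e^12.2306 ≈ 204961 acres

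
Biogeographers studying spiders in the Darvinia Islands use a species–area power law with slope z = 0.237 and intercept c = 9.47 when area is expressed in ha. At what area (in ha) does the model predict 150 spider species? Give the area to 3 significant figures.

150 = 9.47 × A^0.237  ⇒  A^0.237 = 150/9.47 = 15.84
ln A = ln(15.84) / 0.237 = 2.7625 / 0.237 = 11.6561
A = e^11.6561 ≈ 115398 ha

115000 ha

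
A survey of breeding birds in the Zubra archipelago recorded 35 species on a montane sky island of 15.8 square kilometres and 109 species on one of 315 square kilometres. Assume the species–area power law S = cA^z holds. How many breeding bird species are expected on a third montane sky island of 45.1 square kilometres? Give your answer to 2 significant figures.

52

z = ln(109/35) / ln(315/15.8) = 1.1360 / 2.9926 = 0.3796
c = 35 / 15.8^0.3796 = 35 / 2.851 = 12.28
S₃ = 12.28 × 45.1^0.3796 = 12.28 × 4.246 ≈ 52.12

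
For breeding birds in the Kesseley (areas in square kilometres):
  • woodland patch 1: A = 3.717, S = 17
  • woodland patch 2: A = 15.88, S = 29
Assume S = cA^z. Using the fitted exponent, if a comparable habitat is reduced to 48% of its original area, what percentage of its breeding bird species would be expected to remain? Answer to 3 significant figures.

z = ln(29/17) / ln(15.88/3.717) = 0.5341 / 1.4521 = 0.3678
S_new/S_old = (A_new/A_old)^z = 0.48^0.3678 = exp(0.3678 × -0.7340) = 0.7634

76.3%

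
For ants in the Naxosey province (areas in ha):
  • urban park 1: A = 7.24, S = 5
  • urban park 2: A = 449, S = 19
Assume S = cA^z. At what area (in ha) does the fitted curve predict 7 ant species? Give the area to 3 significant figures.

z = ln(19/5) / ln(449/7.24) = 1.3350 / 4.1274 = 0.3234
c = 5 / 7.24^0.3234 = 5 / 1.897 = 2.636
A = (7/2.636)^(1/0.3234) ⇒ ln A = ln(2.656)/0.3234 = 3.0199
A = e^3.0199 ≈ 20.49 ha

20.5 ha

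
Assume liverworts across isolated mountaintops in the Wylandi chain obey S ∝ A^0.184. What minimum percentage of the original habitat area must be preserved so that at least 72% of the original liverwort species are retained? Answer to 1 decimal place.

16.8%

Need (A_new/A_old)^0.184 = 0.72, so A_new/A_old = 0.72^(1/0.184) = 0.72^5.435
ln(A_new/A_old) = ln 0.72 / 0.184 = -0.3285 / 0.184 = -1.7853
A_new/A_old = e^-1.7853 ≈ 0.1677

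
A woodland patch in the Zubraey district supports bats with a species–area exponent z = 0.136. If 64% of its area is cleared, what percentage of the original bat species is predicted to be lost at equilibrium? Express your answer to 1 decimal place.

13.0%

S_new/S_old = (A_new/A_old)^z = 0.36^0.136
= exp(0.136 × ln 0.36) = exp(0.136 × -1.0217) = exp(-0.1389) ≈ 0.8703
Fraction lost = 1 − 0.8703 = 0.1297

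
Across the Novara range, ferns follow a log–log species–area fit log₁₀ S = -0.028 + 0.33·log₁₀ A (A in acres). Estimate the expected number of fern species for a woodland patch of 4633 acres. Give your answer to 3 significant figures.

S = 0.9376 × 4633^0.33
ln S = ln 0.9376 + 0.33 × ln 4633 = -0.0645 + 0.33 × 8.4410 = 2.7210
S = e^2.7210 ≈ 15.2

15.2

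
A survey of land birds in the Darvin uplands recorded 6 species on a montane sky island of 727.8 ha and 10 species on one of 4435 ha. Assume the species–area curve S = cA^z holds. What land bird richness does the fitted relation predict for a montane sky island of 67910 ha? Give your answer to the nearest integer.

z = ln(10/6) / ln(4435/727.8) = 0.5108 / 1.8073 = 0.2827
c = 6 / 727.8^0.2827 = 6 / 6.441 = 0.9315
S₃ = 0.9315 × 67910^0.2827 = 0.9315 × 23.21 ≈ 21.62

22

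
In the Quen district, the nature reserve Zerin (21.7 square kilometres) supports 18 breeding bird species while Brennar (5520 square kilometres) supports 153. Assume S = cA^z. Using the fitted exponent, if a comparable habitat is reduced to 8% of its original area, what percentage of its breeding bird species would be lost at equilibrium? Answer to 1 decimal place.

z = ln(153/18) / ln(5520/21.7) = 2.1401 / 5.5388 = 0.3864
S_new/S_old = (A_new/A_old)^z = 0.08^0.3864 = exp(0.3864 × -2.5257) = 0.3769
Fraction lost = 1 − 0.3769 = 0.6231

62.3%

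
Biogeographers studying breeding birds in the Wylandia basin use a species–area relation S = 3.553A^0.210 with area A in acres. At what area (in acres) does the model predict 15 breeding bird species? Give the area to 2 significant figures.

950 acres

15 = 3.553 × A^0.21  ⇒  A^0.21 = 15/3.553 = 4.222
ln A = ln(4.222) / 0.21 = 1.4403 / 0.21 = 6.8584
A = e^6.8584 ≈ 951.8 acres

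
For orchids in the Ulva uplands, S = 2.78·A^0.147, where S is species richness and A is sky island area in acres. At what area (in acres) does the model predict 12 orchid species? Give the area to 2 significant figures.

21000 acres

12 = 2.78 × A^0.147  ⇒  A^0.147 = 12/2.78 = 4.317
ln A = ln(4.317) / 0.147 = 1.4625 / 0.147 = 9.9487
A = e^9.9487 ≈ 20925 acres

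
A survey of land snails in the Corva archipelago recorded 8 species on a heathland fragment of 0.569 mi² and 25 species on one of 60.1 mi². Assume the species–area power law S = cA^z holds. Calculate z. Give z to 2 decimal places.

Taking logs: ln S = ln c + z ln A, so z = (ln S₂ − ln S₁)/(ln A₂ − ln A₁).
z = ln(25/8) / ln(60.1/0.569) = ln(3.125) / ln(105.6) = 1.1394 / 4.6599 = 0.2445

0.24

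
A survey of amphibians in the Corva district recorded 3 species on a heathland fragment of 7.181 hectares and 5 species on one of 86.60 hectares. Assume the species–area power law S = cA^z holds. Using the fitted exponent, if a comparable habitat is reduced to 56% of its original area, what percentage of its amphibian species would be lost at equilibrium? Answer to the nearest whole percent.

z = ln(5/3) / ln(86.6/7.181) = 0.5108 / 2.4899 = 0.2052
S_new/S_old = (A_new/A_old)^z = 0.56^0.2052 = exp(0.2052 × -0.5798) = 0.8878
Fraction lost = 1 − 0.8878 = 0.1122

11%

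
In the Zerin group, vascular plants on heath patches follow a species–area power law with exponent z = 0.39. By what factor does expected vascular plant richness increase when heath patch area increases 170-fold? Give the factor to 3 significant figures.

7.41

S₂/S₁ = (A₂/A₁)^z = 170^0.39
ln(S₂/S₁) = 0.39 × ln 170 = 0.39 × 5.1358 = 2.0030
S₂/S₁ = e^2.0030 ≈ 7.411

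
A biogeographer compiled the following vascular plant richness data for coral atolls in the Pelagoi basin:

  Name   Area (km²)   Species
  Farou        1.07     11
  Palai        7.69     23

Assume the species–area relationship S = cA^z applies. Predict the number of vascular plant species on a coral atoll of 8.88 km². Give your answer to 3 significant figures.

24.3

z = ln(23/11) / ln(7.69/1.07) = 0.7376 / 1.9723 = 0.3740
c = 11 / 1.07^0.3740 = 11 / 1.026 = 10.73
S₃ = 10.73 × 8.88^0.3740 = 10.73 × 2.263 ≈ 24.27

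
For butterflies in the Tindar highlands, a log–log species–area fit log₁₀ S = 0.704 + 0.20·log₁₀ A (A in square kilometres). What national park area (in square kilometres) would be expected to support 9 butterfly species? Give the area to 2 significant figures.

18 square kilometres

9 = 5.058 × A^0.2  ⇒  A^0.2 = 9/5.058 = 1.779
ln A = ln(1.779) / 0.2 = 0.5762 / 0.2 = 2.8810
A = e^2.8810 ≈ 17.83 square kilometres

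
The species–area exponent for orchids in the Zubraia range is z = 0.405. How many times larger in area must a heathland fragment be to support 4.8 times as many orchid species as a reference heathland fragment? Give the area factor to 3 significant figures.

48.1

(A₂/A₁)^0.405 = 4.8, so A₂/A₁ = 4.8^(1/0.405) = 4.8^2.469
ln(A₂/A₁) = ln 4.8 / 0.405 = 1.5686 / 0.405 = 3.8731
A₂/A₁ = e^3.8731 ≈ 48.09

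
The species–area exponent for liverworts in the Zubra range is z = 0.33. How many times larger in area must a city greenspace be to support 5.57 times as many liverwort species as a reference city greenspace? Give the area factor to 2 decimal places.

(A₂/A₁)^0.33 = 5.57, so A₂/A₁ = 5.57^(1/0.33) = 5.57^3.03
ln(A₂/A₁) = ln 5.57 / 0.33 = 1.7174 / 0.33 = 5.2042
A₂/A₁ = e^5.2042 ≈ 182

182.04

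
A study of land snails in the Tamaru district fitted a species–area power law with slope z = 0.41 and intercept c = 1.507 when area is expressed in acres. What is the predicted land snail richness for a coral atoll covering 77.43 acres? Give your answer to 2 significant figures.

9.0

S = 1.507 × 77.43^0.41
ln S = ln 1.507 + 0.41 × ln 77.43 = 0.4101 + 0.41 × 4.3494 = 2.1934
S = e^2.1934 ≈ 8.965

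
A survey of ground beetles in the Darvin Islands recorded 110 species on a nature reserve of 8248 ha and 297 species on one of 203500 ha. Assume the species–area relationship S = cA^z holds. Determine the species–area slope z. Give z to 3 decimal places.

Taking logs: ln S = ln c + z ln A, so z = (ln S₂ − ln S₁)/(ln A₂ − ln A₁).
z = ln(297/110) / ln(203500/8248) = ln(2.7) / ln(24.67) = 0.9933 / 3.2057 = 0.3098

0.310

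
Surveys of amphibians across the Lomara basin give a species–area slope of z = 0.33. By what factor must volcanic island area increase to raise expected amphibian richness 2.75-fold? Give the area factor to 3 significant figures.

21.4

(A₂/A₁)^0.33 = 2.75, so A₂/A₁ = 2.75^(1/0.33) = 2.75^3.03
ln(A₂/A₁) = ln 2.75 / 0.33 = 1.0116 / 0.33 = 3.0655
A₂/A₁ = e^3.0655 ≈ 21.44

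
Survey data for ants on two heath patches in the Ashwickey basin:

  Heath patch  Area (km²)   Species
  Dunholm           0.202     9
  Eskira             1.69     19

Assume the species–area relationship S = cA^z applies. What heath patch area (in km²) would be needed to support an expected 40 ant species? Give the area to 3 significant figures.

14.0 km²

z = ln(19/9) / ln(1.69/0.202) = 0.7472 / 2.1242 = 0.3518
c = 9 / 0.202^0.3518 = 9 / 0.5697 = 15.8
A = (40/15.8)^(1/0.3518) ⇒ ln A = ln(2.532)/0.3518 = 2.6411
A = e^2.6411 ≈ 14.03 km²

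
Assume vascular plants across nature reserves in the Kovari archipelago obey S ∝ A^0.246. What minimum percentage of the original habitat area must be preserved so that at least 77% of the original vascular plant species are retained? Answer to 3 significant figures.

34.6%

Need (A_new/A_old)^0.246 = 0.77, so A_new/A_old = 0.77^(1/0.246) = 0.77^4.065
ln(A_new/A_old) = ln 0.77 / 0.246 = -0.2614 / 0.246 = -1.0625
A_new/A_old = e^-1.0625 ≈ 0.3456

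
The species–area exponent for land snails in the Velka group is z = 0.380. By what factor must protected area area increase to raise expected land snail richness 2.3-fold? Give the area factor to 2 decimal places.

8.95

(A₂/A₁)^0.38 = 2.3, so A₂/A₁ = 2.3^(1/0.38) = 2.3^2.632
ln(A₂/A₁) = ln 2.3 / 0.38 = 0.8329 / 0.38 = 2.1919
A₂/A₁ = e^2.1919 ≈ 8.952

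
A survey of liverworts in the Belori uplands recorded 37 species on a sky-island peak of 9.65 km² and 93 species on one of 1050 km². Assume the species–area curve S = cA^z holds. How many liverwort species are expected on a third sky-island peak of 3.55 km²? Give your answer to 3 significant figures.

z = ln(93/37) / ln(1050/9.65) = 0.9217 / 4.6896 = 0.1965
c = 37 / 9.65^0.1965 = 37 / 1.561 = 23.7
S₃ = 23.7 × 3.55^0.1965 = 23.7 × 1.283 ≈ 30.4

30.4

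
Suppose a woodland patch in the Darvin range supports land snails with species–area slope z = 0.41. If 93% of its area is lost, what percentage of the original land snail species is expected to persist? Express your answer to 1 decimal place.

33.6%

S_new/S_old = (A_new/A_old)^z = 0.07^0.41
= exp(0.41 × ln 0.07) = exp(0.41 × -2.6593) = exp(-1.0903) ≈ 0.3361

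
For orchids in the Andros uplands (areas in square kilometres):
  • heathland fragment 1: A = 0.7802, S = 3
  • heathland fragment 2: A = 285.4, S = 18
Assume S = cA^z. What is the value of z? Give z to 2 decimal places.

0.30

Taking logs: ln S = ln c + z ln A, so z = (ln S₂ − ln S₁)/(ln A₂ − ln A₁).
z = ln(18/3) / ln(285.4/0.7802) = ln(6) / ln(365.8) = 1.7918 / 5.9021 = 0.3036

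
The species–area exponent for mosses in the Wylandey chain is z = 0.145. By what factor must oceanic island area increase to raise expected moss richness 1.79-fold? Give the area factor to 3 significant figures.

55.4

(A₂/A₁)^0.145 = 1.79, so A₂/A₁ = 1.79^(1/0.145) = 1.79^6.897
ln(A₂/A₁) = ln 1.79 / 0.145 = 0.5822 / 0.145 = 4.0153
A₂/A₁ = e^4.0153 ≈ 55.44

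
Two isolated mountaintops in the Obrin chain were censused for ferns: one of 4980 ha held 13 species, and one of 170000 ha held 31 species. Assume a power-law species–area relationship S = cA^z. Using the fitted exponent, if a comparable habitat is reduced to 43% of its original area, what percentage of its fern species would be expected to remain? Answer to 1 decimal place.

81.2%

z = ln(31/13) / ln(170000/4980) = 0.8690 / 3.5304 = 0.2462
S_new/S_old = (A_new/A_old)^z = 0.43^0.2462 = exp(0.2462 × -0.8440) = 0.8124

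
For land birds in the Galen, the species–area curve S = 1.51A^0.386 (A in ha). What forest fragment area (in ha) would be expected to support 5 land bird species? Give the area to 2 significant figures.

5 = 1.51 × A^0.386  ⇒  A^0.386 = 5/1.51 = 3.311
ln A = ln(3.311) / 0.386 = 1.1973 / 0.386 = 3.1019
A = e^3.1019 ≈ 22.24 ha

22 ha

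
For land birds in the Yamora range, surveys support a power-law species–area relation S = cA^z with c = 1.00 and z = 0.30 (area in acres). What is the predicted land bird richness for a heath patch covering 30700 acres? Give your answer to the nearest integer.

S = 1 × 30700^0.3 = 1 × 22.19 ≈ 22.19

22 species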